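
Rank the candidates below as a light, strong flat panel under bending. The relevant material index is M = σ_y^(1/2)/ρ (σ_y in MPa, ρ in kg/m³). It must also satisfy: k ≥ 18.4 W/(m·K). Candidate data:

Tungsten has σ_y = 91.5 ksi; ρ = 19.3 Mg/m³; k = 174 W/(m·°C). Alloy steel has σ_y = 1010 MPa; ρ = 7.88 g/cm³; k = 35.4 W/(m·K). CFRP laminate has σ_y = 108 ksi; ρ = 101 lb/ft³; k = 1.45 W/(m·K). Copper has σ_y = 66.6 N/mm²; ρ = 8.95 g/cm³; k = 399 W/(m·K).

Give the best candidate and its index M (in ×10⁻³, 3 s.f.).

alloy steel, M = 4.03×10⁻³

Screen on constraints: k ≥ 18.4 W/(m·K). Survivors: tungsten, alloy steel, copper.
Normalizing units and computing the index:
  tungsten: σ_y = 630.9 MPa, ρ = 19300 kg/m³
  alloy steel: σ_y = 1010 MPa, ρ = 7880 kg/m³
  copper: σ_y = 66.60 MPa, ρ = 8950 kg/m³
  alloy steel: M = 4.03×10⁻³
  tungsten: M = 1.30×10⁻³
  copper: M = 0.912×10⁻³
The maximum is for alloy steel.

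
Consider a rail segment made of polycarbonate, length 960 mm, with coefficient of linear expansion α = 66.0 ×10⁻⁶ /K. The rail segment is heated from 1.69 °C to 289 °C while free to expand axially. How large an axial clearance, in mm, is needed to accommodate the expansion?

18.2 mm

ΔT = 289 − 1.69 = 287.3 K.
ΔL = α·L₀·ΔT = 66.0×10⁻⁶ × 960 mm × 287.3 K = 18.2 mm.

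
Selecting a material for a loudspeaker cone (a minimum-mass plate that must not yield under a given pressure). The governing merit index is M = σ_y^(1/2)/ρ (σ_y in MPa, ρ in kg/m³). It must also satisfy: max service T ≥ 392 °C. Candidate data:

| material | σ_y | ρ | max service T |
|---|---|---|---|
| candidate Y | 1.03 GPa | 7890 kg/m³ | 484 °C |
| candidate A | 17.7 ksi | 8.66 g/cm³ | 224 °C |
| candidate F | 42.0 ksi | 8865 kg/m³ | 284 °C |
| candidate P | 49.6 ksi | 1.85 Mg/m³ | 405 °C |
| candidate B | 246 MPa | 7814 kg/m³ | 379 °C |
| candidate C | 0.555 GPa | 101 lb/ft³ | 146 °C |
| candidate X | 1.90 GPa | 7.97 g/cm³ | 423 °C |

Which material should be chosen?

Screen on constraints: max service T ≥ 392 °C. Survivors: candidate Y, candidate P, candidate X.
Putting every candidate on a common basis:
  candidate Y: σ_y = 1030 MPa, ρ = 7890 kg/m³
  candidate P: σ_y = 342.0 MPa, ρ = 1850 kg/m³
  candidate X: σ_y = 1900 MPa, ρ = 7970 kg/m³
  candidate P: M = 10.0×10⁻³
  candidate X: M = 5.47×10⁻³
  candidate Y: M = 4.07×10⁻³
Candidate P has the largest M.

candidate P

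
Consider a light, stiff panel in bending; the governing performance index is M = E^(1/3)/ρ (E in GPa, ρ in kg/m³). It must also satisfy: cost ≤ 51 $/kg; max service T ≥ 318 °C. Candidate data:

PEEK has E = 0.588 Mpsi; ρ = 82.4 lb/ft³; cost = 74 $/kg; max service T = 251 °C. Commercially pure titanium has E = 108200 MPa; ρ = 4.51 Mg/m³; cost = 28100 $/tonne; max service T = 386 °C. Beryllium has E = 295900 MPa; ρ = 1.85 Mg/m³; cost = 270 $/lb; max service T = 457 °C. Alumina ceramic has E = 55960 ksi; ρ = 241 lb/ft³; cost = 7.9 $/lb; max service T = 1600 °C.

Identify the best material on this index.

alumina ceramic

Screen on constraints: cost ≤ 51 $/kg; max service T ≥ 318 °C. Survivors: commercially pure titanium, alumina ceramic.
Normalizing units and computing the index:
  commercially pure titanium: E = 108.2 GPa, ρ = 4510 kg/m³
  alumina ceramic: E = 385.8 GPa, ρ = 3860 kg/m³
  alumina ceramic: M = 1.89×10⁻³
  commercially pure titanium: M = 1.06×10⁻³
Alumina ceramic has the largest M.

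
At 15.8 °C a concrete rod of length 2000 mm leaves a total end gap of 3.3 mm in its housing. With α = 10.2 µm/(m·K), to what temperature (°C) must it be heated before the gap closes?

α·L₀·ΔT = 3.3 mm ⇒ ΔT = 3.3 / (10.2×10⁻⁶ × 2000.0) = 161.8 K.
T = 15.8 + 161.8 = 177.6 °C.

178 °C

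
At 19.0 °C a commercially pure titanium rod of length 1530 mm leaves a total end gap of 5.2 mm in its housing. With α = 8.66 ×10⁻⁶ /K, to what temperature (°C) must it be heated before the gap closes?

α·L₀·ΔT = 5.2 mm ⇒ ΔT = 5.2 / (8.66×10⁻⁶ × 1530.0) = 392.5 K.
T = 19.0 + 392.5 = 411.5 °C.

411 °C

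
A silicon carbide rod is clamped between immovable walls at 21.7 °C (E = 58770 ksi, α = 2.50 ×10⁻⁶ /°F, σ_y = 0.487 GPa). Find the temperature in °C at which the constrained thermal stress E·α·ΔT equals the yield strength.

E = 58770 ksi = 405.2 GPa.
α = 2.50×10⁻⁶/°F × 9/5 = 4.50×10⁻⁶/K.
σ_y = 0.487 GPa = 487.0 MPa.
E·α·ΔT = 487.0 MPa ⇒ ΔT = 487.0 / (405.2×10³ × 4.50×10⁻⁶) = 267.1 K.
T = 21.7 + 267.1 = 288.8 °C.

289 °C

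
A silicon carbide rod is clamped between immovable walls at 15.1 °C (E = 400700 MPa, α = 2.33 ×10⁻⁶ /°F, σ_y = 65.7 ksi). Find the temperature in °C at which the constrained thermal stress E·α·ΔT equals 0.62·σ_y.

E = 400700 MPa = 400.7 GPa.
α = 2.33×10⁻⁶/°F × 9/5 = 4.19×10⁻⁶/K.
σ_y = 65.7 ksi = 453.0 MPa.
E·α·ΔT = 280.9 MPa ⇒ ΔT = 280.9 / (400.7×10³ × 4.19×10⁻⁶) = 167.1 K.
T = 15.1 + 167.1 = 182.2 °C.

182 °C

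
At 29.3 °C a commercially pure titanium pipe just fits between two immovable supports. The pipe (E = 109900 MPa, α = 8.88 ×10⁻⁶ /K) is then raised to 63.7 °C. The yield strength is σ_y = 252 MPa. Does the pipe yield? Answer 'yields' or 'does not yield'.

does not yield

E = 109900 MPa = 109.9 GPa.
ΔT = 34.40 K. Constrained thermal stress σ = E·α·ΔT = 109.9×10³ MPa × 8.88×10⁻⁶ × 34.40 = 33.6 MPa (compressive).
Compare to σ_y = 252 MPa: σ < σ_y, so it does not yield.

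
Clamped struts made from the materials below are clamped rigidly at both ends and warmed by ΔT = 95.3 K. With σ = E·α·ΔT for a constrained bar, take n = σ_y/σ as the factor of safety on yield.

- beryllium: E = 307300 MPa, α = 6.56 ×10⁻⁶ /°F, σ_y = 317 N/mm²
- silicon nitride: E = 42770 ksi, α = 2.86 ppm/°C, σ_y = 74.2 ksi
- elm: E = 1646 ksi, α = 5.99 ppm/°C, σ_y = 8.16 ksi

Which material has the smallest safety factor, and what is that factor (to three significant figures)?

Converting E to GPa, α to ×10⁻⁶/K, σ_y to MPa, then σ and n for each:
  beryllium: E = 307.3, α = 11.8, σ_y = 317.0 → σ = 346 MPa, n = 0.917
  silicon nitride: E = 294.9, α = 2.86, σ_y = 511.6 → σ = 80.4 MPa, n = 6.37
  elm: E = 11.35, α = 5.99, σ_y = 56.26 → σ = 6.48 MPa, n = 8.68
The minimum is beryllium at n = 0.917.

beryllium, n = 0.917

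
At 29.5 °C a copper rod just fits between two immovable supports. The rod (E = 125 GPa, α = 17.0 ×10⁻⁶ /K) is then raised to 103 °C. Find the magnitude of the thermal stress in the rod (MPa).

ΔT = 73.50 K. Constrained thermal stress σ = E·α·ΔT = 125.0×10³ MPa × 17.0×10⁻⁶ × 73.50 = 156 MPa (compressive).

156 MPa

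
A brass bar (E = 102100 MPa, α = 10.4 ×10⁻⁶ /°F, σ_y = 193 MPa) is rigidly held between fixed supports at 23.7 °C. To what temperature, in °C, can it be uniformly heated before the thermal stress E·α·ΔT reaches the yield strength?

E = 102100 MPa = 102.1 GPa.
α = 10.4×10⁻⁶/°F × 9/5 = 18.7×10⁻⁶/K.
E·α·ΔT = 193.0 MPa ⇒ ΔT = 193.0 / (102.1×10³ × 18.7×10⁻⁶) = 101.0 K.
T = 23.7 + 101.0 = 124.7 °C.

125 °C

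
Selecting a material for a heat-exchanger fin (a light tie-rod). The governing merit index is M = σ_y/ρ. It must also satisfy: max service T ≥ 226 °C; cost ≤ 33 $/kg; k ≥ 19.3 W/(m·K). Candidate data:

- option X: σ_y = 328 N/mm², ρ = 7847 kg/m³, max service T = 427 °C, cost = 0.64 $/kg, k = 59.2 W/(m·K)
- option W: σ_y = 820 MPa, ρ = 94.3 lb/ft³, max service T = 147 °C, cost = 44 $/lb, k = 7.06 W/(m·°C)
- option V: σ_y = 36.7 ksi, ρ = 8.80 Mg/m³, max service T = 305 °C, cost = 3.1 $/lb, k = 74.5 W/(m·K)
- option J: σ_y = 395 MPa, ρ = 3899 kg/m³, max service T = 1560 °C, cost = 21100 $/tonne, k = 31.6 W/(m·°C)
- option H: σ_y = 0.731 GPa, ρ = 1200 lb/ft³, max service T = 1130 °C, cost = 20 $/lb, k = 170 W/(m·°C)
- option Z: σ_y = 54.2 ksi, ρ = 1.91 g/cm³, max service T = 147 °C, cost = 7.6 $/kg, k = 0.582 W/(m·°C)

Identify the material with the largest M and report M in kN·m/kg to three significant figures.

Screen on constraints: max service T ≥ 226 °C; cost ≤ 33 $/kg; k ≥ 19.3 W/(m·K). Survivors: option X, option V, option J.
In SI units:
  option X: σ_y = 328.0 MPa, ρ = 7847 kg/m³
  option V: σ_y = 253.0 MPa, ρ = 8800 kg/m³
  option J: σ_y = 395.0 MPa, ρ = 3899 kg/m³
  option J: M = 101 kN·m/kg
  option X: M = 41.8 kN·m/kg
  option V: M = 28.8 kN·m/kg
The maximum is for option J.

option J, M = 101 kN·m/kg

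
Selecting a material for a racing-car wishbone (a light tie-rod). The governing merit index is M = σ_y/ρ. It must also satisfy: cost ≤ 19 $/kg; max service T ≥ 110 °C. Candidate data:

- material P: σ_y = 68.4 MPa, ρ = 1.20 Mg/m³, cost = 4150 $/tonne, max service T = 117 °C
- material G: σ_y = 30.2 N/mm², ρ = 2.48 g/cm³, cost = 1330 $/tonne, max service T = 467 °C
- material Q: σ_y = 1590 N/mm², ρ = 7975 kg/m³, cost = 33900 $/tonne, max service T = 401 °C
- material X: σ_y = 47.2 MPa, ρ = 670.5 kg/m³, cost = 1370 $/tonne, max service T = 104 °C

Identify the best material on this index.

Screen on constraints: cost ≤ 19 $/kg; max service T ≥ 110 °C. Survivors: material P, material G.
In SI units:
  material P: σ_y = 68.40 MPa, ρ = 1200 kg/m³
  material G: σ_y = 30.20 MPa, ρ = 2480 kg/m³
  material P: M = 57.0 kN·m/kg
  material G: M = 12.2 kN·m/kg
Material P ranks first.

material P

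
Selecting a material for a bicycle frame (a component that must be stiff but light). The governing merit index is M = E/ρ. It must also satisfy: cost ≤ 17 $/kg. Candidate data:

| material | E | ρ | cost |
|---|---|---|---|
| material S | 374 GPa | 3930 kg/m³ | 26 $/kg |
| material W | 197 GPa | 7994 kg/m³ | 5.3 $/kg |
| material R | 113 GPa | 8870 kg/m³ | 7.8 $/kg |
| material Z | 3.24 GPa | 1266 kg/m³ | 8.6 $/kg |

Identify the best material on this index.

material W

Screen on constraints: cost ≤ 17 $/kg. Survivors: material W, material R, material Z.
Computing M directly (units already consistent):
  material W: M = 24.6 MN·m/kg
  material R: M = 12.7 MN·m/kg
  material Z: M = 2.56 MN·m/kg
The maximum is for material W.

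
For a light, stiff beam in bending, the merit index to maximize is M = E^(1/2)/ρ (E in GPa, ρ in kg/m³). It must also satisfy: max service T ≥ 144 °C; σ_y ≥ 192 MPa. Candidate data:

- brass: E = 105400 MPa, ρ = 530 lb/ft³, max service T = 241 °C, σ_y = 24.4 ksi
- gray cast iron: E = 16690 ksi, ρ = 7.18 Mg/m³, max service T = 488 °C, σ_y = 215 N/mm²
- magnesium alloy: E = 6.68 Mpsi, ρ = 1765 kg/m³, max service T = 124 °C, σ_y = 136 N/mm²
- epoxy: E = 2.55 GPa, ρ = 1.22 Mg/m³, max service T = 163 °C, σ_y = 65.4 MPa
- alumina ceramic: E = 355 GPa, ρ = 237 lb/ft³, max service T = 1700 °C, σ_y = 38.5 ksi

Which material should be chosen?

alumina ceramic

Screen on constraints: max service T ≥ 144 °C; σ_y ≥ 192 MPa. Survivors: gray cast iron, alumina ceramic.
Convert each candidate to consistent units, then evaluate M:
  gray cast iron: E = 115.1 GPa, ρ = 7180 kg/m³
  alumina ceramic: E = 355.0 GPa, ρ = 3796 kg/m³
  alumina ceramic: M = 4.96×10⁻³
  gray cast iron: M = 1.49×10⁻³
Highest index: alumina ceramic.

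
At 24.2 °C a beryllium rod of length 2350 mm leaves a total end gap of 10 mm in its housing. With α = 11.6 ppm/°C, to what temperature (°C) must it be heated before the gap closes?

391 °C

α·L₀·ΔT = 10.0 mm ⇒ ΔT = 10.0 / (11.6×10⁻⁶ × 2350.0) = 366.8 K.
T = 24.2 + 366.8 = 391.0 °C.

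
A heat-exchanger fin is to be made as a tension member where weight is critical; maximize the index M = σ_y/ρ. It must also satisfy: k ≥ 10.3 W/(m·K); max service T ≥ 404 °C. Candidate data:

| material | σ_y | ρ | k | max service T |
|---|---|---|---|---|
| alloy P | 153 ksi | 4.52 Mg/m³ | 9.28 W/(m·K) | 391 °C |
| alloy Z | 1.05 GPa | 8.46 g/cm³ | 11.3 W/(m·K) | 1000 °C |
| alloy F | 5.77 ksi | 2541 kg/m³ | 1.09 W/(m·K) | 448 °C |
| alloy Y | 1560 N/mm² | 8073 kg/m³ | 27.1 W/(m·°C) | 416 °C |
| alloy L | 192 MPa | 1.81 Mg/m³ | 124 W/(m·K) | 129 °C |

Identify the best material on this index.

Screen on constraints: k ≥ 10.3 W/(m·K); max service T ≥ 404 °C. Survivors: alloy Z, alloy Y.
Putting every candidate on a common basis:
  alloy Z: σ_y = 1050 MPa, ρ = 8460 kg/m³
  alloy Y: σ_y = 1560 MPa, ρ = 8073 kg/m³
  alloy Y: M = 193 kN·m/kg
  alloy Z: M = 124 kN·m/kg
Alloy Y ranks first.

alloy Y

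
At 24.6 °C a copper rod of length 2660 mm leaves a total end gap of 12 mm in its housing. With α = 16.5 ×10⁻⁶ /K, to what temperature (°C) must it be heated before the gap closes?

298 °C

α·L₀·ΔT = 12.0 mm ⇒ ΔT = 12.0 / (16.5×10⁻⁶ × 2660.0) = 273.4 K.
T = 24.6 + 273.4 = 298.0 °C.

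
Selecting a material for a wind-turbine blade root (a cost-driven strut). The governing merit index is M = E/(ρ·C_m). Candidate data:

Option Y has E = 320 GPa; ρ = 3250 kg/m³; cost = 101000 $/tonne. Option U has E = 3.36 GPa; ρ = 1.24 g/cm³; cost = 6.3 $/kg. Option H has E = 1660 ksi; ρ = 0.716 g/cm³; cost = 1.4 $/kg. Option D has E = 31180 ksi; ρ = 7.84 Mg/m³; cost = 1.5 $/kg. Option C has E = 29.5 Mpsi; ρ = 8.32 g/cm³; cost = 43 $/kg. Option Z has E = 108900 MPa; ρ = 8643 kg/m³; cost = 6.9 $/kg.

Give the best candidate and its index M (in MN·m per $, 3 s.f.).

In SI units:
  option Y: E = 320.0 GPa, ρ = 3250 kg/m³, cost = 101.0 $/kg
  option U: E = 3.360 GPa, ρ = 1240 kg/m³, cost = 6.300 $/kg
  option H: E = 11.45 GPa, ρ = 716.0 kg/m³, cost = 1.400 $/kg
  option D: E = 215.0 GPa, ρ = 7840 kg/m³, cost = 1.500 $/kg
  option C: E = 203.4 GPa, ρ = 8320 kg/m³, cost = 43.00 $/kg
  option Z: E = 108.9 GPa, ρ = 8643 kg/m³, cost = 6.900 $/kg
  option D: M = 18.3 MN·m per $
  option H: M = 11.4 MN·m per $
  option Z: M = 1.83 MN·m per $
  option Y: M = 0.975 MN·m per $
  option C: M = 0.569 MN·m per $
  option U: M = 0.430 MN·m per $
The maximum is for option D.

option D, M = 18.3 MN·m per $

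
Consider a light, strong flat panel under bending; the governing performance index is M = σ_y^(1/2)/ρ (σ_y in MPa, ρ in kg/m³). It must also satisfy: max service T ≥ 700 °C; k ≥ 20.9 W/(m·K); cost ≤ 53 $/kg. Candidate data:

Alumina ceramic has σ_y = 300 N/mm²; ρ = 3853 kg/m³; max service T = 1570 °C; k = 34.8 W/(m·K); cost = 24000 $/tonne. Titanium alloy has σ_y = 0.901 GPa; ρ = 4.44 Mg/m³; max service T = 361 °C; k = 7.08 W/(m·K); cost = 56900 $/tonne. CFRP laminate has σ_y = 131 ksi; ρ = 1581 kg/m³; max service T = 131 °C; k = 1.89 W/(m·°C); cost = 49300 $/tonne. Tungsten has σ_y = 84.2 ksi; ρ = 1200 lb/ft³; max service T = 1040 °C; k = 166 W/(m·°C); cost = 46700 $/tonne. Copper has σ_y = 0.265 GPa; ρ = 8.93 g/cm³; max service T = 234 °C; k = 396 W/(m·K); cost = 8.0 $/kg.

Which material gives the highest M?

Screen on constraints: max service T ≥ 700 °C; k ≥ 20.9 W/(m·K); cost ≤ 53 $/kg. Survivors: alumina ceramic, tungsten.
After converting to SI:
  alumina ceramic: σ_y = 300.0 MPa, ρ = 3853 kg/m³
  tungsten: σ_y = 580.5 MPa, ρ = 19220 kg/m³
  alumina ceramic: M = 4.50×10⁻³
  tungsten: M = 1.25×10⁻³
The maximum is for alumina ceramic.

alumina ceramic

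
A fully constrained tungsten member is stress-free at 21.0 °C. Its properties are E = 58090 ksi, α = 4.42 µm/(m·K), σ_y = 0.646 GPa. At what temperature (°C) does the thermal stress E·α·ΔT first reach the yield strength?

386 °C

E = 58090 ksi = 400.5 GPa.
σ_y = 0.646 GPa = 646.0 MPa.
E·α·ΔT = 646.0 MPa ⇒ ΔT = 646.0 / (400.5×10³ × 4.42×10⁻⁶) = 364.9 K.
T = 21.0 + 364.9 = 385.9 °C.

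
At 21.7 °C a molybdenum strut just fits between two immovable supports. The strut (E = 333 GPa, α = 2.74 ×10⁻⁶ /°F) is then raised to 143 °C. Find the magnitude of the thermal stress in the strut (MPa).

α = 2.74×10⁻⁶/°F × 9/5 = 4.93×10⁻⁶/K.
ΔT = 121.3 K. Constrained thermal stress σ = E·α·ΔT = 333.0×10³ MPa × 4.93×10⁻⁶ × 121.3 = 199 MPa (compressive).

199 MPa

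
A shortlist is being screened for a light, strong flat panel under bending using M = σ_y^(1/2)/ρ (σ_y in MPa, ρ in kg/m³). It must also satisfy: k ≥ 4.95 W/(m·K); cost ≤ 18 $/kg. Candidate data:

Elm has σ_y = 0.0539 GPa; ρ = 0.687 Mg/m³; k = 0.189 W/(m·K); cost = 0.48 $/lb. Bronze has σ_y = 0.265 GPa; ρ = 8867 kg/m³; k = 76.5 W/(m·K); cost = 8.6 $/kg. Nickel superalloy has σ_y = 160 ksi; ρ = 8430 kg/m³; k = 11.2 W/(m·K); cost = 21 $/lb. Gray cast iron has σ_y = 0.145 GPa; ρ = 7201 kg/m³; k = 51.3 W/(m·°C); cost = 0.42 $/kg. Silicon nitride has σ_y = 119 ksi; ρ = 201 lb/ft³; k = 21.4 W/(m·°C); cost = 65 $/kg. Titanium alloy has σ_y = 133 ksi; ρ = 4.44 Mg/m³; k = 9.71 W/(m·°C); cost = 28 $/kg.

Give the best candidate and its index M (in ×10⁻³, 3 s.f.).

bronze, M = 1.84×10⁻³

Screen on constraints: k ≥ 4.95 W/(m·K); cost ≤ 18 $/kg. Survivors: bronze, gray cast iron.
Convert each candidate to consistent units, then evaluate M:
  bronze: σ_y = 265.0 MPa, ρ = 8867 kg/m³
  gray cast iron: σ_y = 145.0 MPa, ρ = 7201 kg/m³
  bronze: M = 1.84×10⁻³
  gray cast iron: M = 1.67×10⁻³
Bronze ranks first.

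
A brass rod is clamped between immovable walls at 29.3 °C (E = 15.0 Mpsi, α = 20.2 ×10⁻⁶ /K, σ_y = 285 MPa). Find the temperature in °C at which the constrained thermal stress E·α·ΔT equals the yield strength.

166 °C

E = 15.0 Mpsi = 103.4 GPa.
E·α·ΔT = 285.0 MPa ⇒ ΔT = 285.0 / (103.4×10³ × 20.2×10⁻⁶) = 136.4 K.
T = 29.3 + 136.4 = 165.7 °C.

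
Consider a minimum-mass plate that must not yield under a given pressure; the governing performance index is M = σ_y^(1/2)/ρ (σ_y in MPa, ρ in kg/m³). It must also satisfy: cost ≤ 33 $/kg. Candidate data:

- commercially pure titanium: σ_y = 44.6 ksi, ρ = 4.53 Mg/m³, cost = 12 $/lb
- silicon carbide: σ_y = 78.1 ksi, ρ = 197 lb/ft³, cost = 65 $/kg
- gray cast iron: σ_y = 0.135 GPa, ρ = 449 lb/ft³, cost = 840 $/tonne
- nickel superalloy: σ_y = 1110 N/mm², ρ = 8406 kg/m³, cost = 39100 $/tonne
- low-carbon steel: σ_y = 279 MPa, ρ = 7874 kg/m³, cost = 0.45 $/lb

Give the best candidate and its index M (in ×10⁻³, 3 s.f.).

commercially pure titanium, M = 3.87×10⁻³

Screen on constraints: cost ≤ 33 $/kg. Survivors: commercially pure titanium, gray cast iron, low-carbon steel.
In SI units:
  commercially pure titanium: σ_y = 307.5 MPa, ρ = 4530 kg/m³
  gray cast iron: σ_y = 135.0 MPa, ρ = 7192 kg/m³
  low-carbon steel: σ_y = 279.0 MPa, ρ = 7874 kg/m³
  commercially pure titanium: M = 3.87×10⁻³
  low-carbon steel: M = 2.12×10⁻³
  gray cast iron: M = 1.62×10⁻³
Highest index: commercially pure titanium.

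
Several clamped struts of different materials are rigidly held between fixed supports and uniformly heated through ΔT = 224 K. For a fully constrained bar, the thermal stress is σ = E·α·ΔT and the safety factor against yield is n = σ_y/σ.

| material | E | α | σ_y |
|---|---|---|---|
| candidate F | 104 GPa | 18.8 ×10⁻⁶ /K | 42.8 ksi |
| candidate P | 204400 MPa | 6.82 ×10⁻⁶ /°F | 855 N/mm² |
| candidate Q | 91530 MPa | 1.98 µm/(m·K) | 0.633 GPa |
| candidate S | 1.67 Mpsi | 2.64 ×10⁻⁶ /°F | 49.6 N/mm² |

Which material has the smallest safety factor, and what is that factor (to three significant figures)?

Converting E to GPa, α to ×10⁻⁶/K, σ_y to MPa, then σ and n for each:
  candidate F: E = 104.0, α = 18.8, σ_y = 295.1 → σ = 438 MPa, n = 0.674
  candidate P: E = 204.4, α = 12.3, σ_y = 855.0 → σ = 562 MPa, n = 1.52
  candidate Q: E = 91.53, α = 1.98, σ_y = 633.0 → σ = 40.6 MPa, n = 15.6
  candidate S: E = 11.51, α = 4.75, σ_y = 49.60 → σ = 12.3 MPa, n = 4.05
The minimum is candidate F at n = 0.674.

candidate F, n = 0.674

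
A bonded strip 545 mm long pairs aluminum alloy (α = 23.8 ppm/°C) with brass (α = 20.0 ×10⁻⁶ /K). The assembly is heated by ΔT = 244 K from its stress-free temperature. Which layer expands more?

aluminum alloy

α(aluminum alloy) = 23.8×10⁻⁶/K vs α(brass) = 20.0×10⁻⁶/K.
Higher α expands more for the same ΔT: aluminum alloy.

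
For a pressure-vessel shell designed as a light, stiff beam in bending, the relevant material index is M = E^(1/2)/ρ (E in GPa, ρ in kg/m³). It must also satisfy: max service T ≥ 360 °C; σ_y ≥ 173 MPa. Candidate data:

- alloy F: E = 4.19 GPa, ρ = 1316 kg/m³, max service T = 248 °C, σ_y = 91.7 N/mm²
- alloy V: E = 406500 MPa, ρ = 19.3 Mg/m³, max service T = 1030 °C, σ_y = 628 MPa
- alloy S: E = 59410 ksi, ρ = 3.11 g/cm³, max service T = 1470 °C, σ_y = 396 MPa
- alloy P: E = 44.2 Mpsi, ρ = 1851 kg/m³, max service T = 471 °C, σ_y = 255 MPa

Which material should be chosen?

alloy P

Screen on constraints: max service T ≥ 360 °C; σ_y ≥ 173 MPa. Survivors: alloy V, alloy S, alloy P.
Putting every candidate on a common basis:
  alloy V: E = 406.5 GPa, ρ = 19300 kg/m³
  alloy S: E = 409.6 GPa, ρ = 3110 kg/m³
  alloy P: E = 304.7 GPa, ρ = 1851 kg/m³
  alloy P: M = 9.43×10⁻³
  alloy S: M = 6.51×10⁻³
  alloy V: M = 1.04×10⁻³
The maximum is for alloy P.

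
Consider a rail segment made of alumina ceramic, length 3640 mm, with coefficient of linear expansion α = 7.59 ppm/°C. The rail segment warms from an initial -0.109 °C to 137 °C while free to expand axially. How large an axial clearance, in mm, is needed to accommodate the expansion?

3.79 mm

ΔT = 137 − (-0.109) = 137.1 K.
ΔL = α·L₀·ΔT = 7.59×10⁻⁶ × 3640 mm × 137.1 K = 3.79 mm.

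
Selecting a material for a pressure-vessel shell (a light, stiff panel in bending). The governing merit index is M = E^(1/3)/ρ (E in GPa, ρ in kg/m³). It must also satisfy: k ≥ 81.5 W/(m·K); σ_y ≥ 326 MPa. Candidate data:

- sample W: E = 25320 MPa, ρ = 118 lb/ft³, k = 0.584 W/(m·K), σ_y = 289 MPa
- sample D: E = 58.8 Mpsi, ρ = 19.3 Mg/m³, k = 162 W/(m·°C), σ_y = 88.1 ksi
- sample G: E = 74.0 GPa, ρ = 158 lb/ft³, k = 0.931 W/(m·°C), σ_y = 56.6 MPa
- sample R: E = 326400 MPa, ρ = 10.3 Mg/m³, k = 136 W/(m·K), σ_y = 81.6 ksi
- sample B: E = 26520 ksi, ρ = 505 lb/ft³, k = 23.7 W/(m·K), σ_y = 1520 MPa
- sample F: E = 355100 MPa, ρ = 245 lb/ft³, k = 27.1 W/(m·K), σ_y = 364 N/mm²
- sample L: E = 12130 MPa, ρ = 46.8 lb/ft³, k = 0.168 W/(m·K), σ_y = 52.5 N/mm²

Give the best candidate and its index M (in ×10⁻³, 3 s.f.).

Screen on constraints: k ≥ 81.5 W/(m·K); σ_y ≥ 326 MPa. Survivors: sample D, sample R.
Putting every candidate on a common basis:
  sample D: E = 405.4 GPa, ρ = 19300 kg/m³
  sample R: E = 326.4 GPa, ρ = 10300 kg/m³
  sample R: M = 0.668×10⁻³
  sample D: M = 0.383×10⁻³
Highest index: sample R.

sample R, M = 0.668×10⁻³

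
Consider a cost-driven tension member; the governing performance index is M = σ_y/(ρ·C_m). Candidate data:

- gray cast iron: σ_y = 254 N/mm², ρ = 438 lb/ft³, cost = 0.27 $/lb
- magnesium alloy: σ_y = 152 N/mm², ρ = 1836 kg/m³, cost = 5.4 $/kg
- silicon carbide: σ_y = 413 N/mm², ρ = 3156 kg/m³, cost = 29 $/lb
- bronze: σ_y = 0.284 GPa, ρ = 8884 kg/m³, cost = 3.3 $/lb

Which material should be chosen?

Convert each candidate to consistent units, then evaluate M:
  gray cast iron: σ_y = 254.0 MPa, ρ = 7016 kg/m³, cost = 0.5952 $/kg
  magnesium alloy: σ_y = 152.0 MPa, ρ = 1836 kg/m³, cost = 5.400 $/kg
  silicon carbide: σ_y = 413.0 MPa, ρ = 3156 kg/m³, cost = 63.93 $/kg
  bronze: σ_y = 284.0 MPa, ρ = 8884 kg/m³, cost = 7.275 $/kg
  gray cast iron: M = 60.8 kN·m per $
  magnesium alloy: M = 15.3 kN·m per $
  bronze: M = 4.39 kN·m per $
  silicon carbide: M = 2.05 kN·m per $
The maximum is for gray cast iron.

gray cast iron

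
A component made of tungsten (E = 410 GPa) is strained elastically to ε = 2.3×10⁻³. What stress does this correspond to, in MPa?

σ = E·ε = 410000 MPa × 2.3×10⁻³ = 943 MPa.

943 MPa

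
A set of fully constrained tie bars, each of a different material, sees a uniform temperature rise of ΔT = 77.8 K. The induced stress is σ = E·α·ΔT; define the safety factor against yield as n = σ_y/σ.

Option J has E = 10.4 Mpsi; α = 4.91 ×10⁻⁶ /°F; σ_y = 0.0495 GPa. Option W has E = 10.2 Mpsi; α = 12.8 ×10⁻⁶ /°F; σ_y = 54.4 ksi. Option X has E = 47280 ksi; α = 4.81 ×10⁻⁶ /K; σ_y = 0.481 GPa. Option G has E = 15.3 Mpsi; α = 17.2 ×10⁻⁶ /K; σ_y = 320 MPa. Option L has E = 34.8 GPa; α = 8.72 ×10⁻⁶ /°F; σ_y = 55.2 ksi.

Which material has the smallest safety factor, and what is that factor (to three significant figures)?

Converting E to GPa, α to ×10⁻⁶/K, σ_y to MPa, then σ and n for each:
  option J: E = 71.71, α = 8.84, σ_y = 49.50 → σ = 49.3 MPa, n = 1.00
  option W: E = 70.33, α = 23.0, σ_y = 375.1 → σ = 126 MPa, n = 2.98
  option X: E = 326.0, α = 4.81, σ_y = 481.0 → σ = 122 MPa, n = 3.94
  option G: E = 105.5, α = 17.2, σ_y = 320.0 → σ = 141 MPa, n = 2.27
  option L: E = 34.80, α = 15.7, σ_y = 380.6 → σ = 42.5 MPa, n = 8.96
Smallest n: option J with n = 1.00.

option J, n = 1.00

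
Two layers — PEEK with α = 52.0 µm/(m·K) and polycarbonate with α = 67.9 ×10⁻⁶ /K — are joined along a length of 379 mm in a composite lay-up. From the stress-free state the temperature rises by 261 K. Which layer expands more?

α(PEEK) = 52.0×10⁻⁶/K vs α(polycarbonate) = 67.9×10⁻⁶/K.
Higher α expands more for the same ΔT: polycarbonate.

polycarbonate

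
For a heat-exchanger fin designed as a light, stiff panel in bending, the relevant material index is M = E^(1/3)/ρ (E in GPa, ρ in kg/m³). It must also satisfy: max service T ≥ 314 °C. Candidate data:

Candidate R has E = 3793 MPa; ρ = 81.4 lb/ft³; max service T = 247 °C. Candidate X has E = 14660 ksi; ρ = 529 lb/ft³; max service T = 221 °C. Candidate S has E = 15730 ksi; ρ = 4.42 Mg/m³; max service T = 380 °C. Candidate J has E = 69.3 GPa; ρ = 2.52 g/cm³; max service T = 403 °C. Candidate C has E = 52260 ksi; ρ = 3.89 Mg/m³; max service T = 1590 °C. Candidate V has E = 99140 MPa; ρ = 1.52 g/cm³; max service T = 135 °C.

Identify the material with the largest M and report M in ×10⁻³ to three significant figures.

candidate C, M = 1.83×10⁻³

Screen on constraints: max service T ≥ 314 °C. Survivors: candidate S, candidate J, candidate C.
In SI units:
  candidate S: E = 108.5 GPa, ρ = 4420 kg/m³
  candidate J: E = 69.30 GPa, ρ = 2520 kg/m³
  candidate C: E = 360.3 GPa, ρ = 3890 kg/m³
  candidate C: M = 1.83×10⁻³
  candidate J: M = 1.63×10⁻³
  candidate S: M = 1.08×10⁻³
Highest index: candidate C.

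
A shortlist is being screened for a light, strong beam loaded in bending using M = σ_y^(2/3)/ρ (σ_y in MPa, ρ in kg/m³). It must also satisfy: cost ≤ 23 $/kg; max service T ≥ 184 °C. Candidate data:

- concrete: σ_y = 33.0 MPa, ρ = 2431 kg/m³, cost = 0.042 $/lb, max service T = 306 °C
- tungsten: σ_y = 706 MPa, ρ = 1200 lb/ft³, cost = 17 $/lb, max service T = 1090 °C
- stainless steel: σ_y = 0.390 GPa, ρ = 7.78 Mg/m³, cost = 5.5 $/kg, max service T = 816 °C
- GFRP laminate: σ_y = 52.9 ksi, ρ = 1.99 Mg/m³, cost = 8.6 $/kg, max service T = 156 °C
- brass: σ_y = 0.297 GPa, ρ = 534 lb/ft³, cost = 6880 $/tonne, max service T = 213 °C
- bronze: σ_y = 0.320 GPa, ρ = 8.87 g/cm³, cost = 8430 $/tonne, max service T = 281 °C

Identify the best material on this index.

stainless steel

Screen on constraints: cost ≤ 23 $/kg; max service T ≥ 184 °C. Survivors: concrete, stainless steel, brass, bronze.
In SI units:
  concrete: σ_y = 33.00 MPa, ρ = 2431 kg/m³
  stainless steel: σ_y = 390.0 MPa, ρ = 7780 kg/m³
  brass: σ_y = 297.0 MPa, ρ = 8554 kg/m³
  bronze: σ_y = 320.0 MPa, ρ = 8870 kg/m³
  stainless steel: M = 6.86×10⁻³
  bronze: M = 5.27×10⁻³
  brass: M = 5.20×10⁻³
  concrete: M = 4.23×10⁻³
Stainless steel has the largest M.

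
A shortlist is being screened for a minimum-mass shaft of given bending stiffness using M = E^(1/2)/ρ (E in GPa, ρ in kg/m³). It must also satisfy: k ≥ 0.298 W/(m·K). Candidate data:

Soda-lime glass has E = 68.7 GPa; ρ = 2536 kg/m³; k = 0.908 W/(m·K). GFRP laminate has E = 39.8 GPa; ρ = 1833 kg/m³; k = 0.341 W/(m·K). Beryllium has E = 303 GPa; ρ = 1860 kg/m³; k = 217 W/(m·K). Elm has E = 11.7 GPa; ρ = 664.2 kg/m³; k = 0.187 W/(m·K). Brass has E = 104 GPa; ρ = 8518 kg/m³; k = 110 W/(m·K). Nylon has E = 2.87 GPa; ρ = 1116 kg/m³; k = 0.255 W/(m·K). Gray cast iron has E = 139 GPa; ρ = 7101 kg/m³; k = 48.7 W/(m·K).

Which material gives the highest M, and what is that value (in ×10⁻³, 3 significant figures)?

Screen on constraints: k ≥ 0.298 W/(m·K). Survivors: soda-lime glass, GFRP laminate, beryllium, brass, gray cast iron.
Computing M directly (units already consistent):
  beryllium: M = 9.36×10⁻³
  GFRP laminate: M = 3.44×10⁻³
  soda-lime glass: M = 3.27×10⁻³
  gray cast iron: M = 1.66×10⁻³
  brass: M = 1.20×10⁻³
Highest index: beryllium.

beryllium, M = 9.36×10⁻³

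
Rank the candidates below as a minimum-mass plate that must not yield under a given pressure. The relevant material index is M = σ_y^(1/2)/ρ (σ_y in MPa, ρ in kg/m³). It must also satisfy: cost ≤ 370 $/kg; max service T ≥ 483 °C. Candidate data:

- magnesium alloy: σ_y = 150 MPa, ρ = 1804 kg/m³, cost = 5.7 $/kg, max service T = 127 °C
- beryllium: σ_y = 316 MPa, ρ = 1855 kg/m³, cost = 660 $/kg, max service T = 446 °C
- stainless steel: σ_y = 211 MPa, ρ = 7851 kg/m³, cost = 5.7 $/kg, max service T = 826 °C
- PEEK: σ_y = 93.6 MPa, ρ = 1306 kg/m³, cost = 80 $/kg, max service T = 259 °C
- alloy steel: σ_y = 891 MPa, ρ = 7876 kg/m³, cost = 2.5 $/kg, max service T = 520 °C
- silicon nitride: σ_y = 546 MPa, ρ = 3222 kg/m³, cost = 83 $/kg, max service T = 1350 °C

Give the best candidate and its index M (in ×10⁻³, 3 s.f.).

silicon nitride, M = 7.25×10⁻³

Screen on constraints: cost ≤ 370 $/kg; max service T ≥ 483 °C. Survivors: stainless steel, alloy steel, silicon nitride.
Per-candidate index values:
  silicon nitride: M = 7.25×10⁻³
  alloy steel: M = 3.79×10⁻³
  stainless steel: M = 1.85×10⁻³
The maximum is for silicon nitride.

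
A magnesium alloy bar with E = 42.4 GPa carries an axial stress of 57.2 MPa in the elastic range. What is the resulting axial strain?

ε = σ/E = 57.2 / 42400 = 1.35×10⁻³.

1.35×10⁻³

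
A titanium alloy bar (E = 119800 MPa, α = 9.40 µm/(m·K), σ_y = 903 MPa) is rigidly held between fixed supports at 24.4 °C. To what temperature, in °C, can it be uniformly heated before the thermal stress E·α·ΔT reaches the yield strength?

826 °C

E = 119800 MPa = 119.8 GPa.
E·α·ΔT = 903.0 MPa ⇒ ΔT = 903.0 / (119.8×10³ × 9.40×10⁻⁶) = 801.9 K.
T = 24.4 + 801.9 = 826.3 °C.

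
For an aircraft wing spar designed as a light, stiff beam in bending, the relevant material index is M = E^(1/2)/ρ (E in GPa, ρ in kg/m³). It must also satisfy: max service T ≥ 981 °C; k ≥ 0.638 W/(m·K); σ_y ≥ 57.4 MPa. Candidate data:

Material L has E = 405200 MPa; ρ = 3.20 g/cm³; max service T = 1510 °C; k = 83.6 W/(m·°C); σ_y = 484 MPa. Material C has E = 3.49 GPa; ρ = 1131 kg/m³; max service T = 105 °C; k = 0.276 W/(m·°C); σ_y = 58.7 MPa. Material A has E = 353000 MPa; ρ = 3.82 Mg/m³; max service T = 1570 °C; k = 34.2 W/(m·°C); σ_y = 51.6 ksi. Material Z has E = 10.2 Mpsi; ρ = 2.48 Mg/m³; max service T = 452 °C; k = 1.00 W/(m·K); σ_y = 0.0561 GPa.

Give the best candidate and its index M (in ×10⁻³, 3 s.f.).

material L, M = 6.29×10⁻³

Screen on constraints: max service T ≥ 981 °C; k ≥ 0.638 W/(m·K); σ_y ≥ 57.4 MPa. Survivors: material L, material A.
In SI units:
  material L: E = 405.2 GPa, ρ = 3200 kg/m³
  material A: E = 353.0 GPa, ρ = 3820 kg/m³
  material L: M = 6.29×10⁻³
  material A: M = 4.92×10⁻³
Material L has the largest M.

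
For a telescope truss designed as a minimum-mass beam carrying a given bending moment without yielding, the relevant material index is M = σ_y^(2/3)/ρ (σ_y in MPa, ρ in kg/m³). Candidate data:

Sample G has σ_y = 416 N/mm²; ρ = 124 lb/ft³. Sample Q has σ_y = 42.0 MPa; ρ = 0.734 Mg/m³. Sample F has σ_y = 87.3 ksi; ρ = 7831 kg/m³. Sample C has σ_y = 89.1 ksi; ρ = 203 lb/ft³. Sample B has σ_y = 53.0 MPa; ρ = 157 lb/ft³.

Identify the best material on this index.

sample G

Normalizing units and computing the index:
  sample G: σ_y = 416.0 MPa, ρ = 1986 kg/m³
  sample Q: σ_y = 42.00 MPa, ρ = 734.0 kg/m³
  sample F: σ_y = 601.9 MPa, ρ = 7831 kg/m³
  sample C: σ_y = 614.3 MPa, ρ = 3252 kg/m³
  sample B: σ_y = 53.00 MPa, ρ = 2515 kg/m³
  sample G: M = 28.1×10⁻³
  sample C: M = 22.2×10⁻³
  sample Q: M = 16.5×10⁻³
  sample F: M = 9.10×10⁻³
  sample B: M = 5.61×10⁻³
The maximum is for sample G.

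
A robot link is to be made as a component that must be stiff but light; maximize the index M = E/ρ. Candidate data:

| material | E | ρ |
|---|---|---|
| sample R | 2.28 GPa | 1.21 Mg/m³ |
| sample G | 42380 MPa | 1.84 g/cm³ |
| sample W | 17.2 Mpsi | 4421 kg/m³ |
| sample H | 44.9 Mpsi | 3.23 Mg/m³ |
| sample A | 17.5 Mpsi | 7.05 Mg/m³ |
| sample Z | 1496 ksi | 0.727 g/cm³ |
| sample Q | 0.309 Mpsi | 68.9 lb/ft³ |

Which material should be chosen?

Normalizing units and computing the index:
  sample R: E = 2.280 GPa, ρ = 1210 kg/m³
  sample G: E = 42.38 GPa, ρ = 1840 kg/m³
  sample W: E = 118.6 GPa, ρ = 4421 kg/m³
  sample H: E = 309.6 GPa, ρ = 3230 kg/m³
  sample A: E = 120.7 GPa, ρ = 7050 kg/m³
  sample Z: E = 10.31 GPa, ρ = 727.0 kg/m³
  sample Q: E = 2.130 GPa, ρ = 1104 kg/m³
  sample H: M = 95.8 MN·m/kg
  sample W: M = 26.8 MN·m/kg
  sample G: M = 23.0 MN·m/kg
  sample A: M = 17.1 MN·m/kg
  sample Z: M = 14.2 MN·m/kg
  sample Q: M = 1.93 MN·m/kg
  sample R: M = 1.88 MN·m/kg
The maximum is for sample H.

sample H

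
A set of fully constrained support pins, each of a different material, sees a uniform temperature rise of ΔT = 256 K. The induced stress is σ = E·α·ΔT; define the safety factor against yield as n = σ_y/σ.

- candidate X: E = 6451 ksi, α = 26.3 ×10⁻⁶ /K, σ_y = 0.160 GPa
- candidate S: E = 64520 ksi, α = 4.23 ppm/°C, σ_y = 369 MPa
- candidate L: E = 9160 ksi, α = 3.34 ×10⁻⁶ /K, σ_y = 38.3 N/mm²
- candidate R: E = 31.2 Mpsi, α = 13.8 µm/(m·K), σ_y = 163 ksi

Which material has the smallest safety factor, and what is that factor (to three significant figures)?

candidate X, n = 0.534

In consistent units (E in GPa, α in ×10⁻⁶/K, σ_y in MPa):
  candidate X: E = 44.48, α = 26.3, σ_y = 160.0 → σ = 299 MPa, n = 0.534
  candidate S: E = 444.8, α = 4.23, σ_y = 369.0 → σ = 482 MPa, n = 0.766
  candidate L: E = 63.16, α = 3.34, σ_y = 38.30 → σ = 54.0 MPa, n = 0.709
  candidate R: E = 215.1, α = 13.8, σ_y = 1124 → σ = 760 MPa, n = 1.48
The minimum is candidate X at n = 0.534.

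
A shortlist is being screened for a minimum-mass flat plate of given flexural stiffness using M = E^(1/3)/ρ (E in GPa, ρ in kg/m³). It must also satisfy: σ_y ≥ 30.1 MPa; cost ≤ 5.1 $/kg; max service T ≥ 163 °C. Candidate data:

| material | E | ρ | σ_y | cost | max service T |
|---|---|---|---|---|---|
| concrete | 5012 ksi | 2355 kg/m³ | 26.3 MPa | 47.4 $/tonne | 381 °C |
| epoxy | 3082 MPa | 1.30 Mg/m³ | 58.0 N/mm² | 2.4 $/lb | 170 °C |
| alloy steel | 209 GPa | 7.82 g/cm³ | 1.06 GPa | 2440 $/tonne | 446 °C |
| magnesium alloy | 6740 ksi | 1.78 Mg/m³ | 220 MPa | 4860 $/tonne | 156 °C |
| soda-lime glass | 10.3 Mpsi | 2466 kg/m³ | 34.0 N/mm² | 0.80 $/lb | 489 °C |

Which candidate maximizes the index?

soda-lime glass

Screen on constraints: σ_y ≥ 30.1 MPa; cost ≤ 5.1 $/kg; max service T ≥ 163 °C. Survivors: alloy steel, soda-lime glass.
Normalizing units and computing the index:
  alloy steel: E = 209.0 GPa, ρ = 7820 kg/m³
  soda-lime glass: E = 71.02 GPa, ρ = 2466 kg/m³
  soda-lime glass: M = 1.68×10⁻³
  alloy steel: M = 0.759×10⁻³
The maximum is for soda-lime glass.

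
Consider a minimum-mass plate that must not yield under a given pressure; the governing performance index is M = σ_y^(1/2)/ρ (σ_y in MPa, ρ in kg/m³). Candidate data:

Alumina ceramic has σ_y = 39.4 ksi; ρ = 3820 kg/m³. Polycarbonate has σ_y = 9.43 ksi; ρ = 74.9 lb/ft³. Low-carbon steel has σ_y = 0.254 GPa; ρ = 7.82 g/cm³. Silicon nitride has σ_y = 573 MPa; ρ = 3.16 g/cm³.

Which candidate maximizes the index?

silicon nitride

Convert each candidate to consistent units, then evaluate M:
  alumina ceramic: σ_y = 271.7 MPa, ρ = 3820 kg/m³
  polycarbonate: σ_y = 65.02 MPa, ρ = 1200 kg/m³
  low-carbon steel: σ_y = 254.0 MPa, ρ = 7820 kg/m³
  silicon nitride: σ_y = 573.0 MPa, ρ = 3160 kg/m³
  silicon nitride: M = 7.58×10⁻³
  polycarbonate: M = 6.72×10⁻³
  alumina ceramic: M = 4.31×10⁻³
  low-carbon steel: M = 2.04×10⁻³
The maximum is for silicon nitride.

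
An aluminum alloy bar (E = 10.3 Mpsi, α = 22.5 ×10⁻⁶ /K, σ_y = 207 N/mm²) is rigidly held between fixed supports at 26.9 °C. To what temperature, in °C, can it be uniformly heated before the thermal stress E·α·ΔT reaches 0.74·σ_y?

E = 10.3 Mpsi = 71.02 GPa.
σ_y = 207 N/mm² = 207.0 MPa.
E·α·ΔT = 153.2 MPa ⇒ ΔT = 153.2 / (71.02×10³ × 22.5×10⁻⁶) = 95.87 K.
T = 26.9 + 95.87 = 122.8 °C.

123 °C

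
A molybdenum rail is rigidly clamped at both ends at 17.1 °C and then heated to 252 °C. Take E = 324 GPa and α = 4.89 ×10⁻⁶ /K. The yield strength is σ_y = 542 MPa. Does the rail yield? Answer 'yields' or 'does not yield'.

ΔT = 234.9 K. Constrained thermal stress σ = E·α·ΔT = 324.0×10³ MPa × 4.89×10⁻⁶ × 234.9 = 372 MPa (compressive).
Compare to σ_y = 542 MPa: σ < σ_y, so it does not yield.

does not yield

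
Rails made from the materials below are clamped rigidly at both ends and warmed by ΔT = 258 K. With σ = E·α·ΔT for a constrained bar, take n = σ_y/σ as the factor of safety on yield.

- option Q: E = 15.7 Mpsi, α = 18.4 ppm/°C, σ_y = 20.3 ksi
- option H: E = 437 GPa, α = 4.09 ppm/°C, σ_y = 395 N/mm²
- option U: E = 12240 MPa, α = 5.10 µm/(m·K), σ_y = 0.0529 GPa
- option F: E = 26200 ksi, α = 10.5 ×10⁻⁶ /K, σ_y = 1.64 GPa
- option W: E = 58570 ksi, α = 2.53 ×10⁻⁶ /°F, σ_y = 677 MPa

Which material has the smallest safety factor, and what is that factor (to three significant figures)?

Converting E to GPa, α to ×10⁻⁶/K, σ_y to MPa, then σ and n for each:
  option Q: E = 108.2, α = 18.4, σ_y = 140.0 → σ = 514 MPa, n = 0.272
  option H: E = 437.0, α = 4.09, σ_y = 395.0 → σ = 461 MPa, n = 0.857
  option U: E = 12.24, α = 5.10, σ_y = 52.90 → σ = 16.1 MPa, n = 3.28
  option F: E = 180.6, α = 10.5, σ_y = 1640 → σ = 489 MPa, n = 3.35
  option W: E = 403.8, α = 4.55, σ_y = 677.0 → σ = 474 MPa, n = 1.43
The minimum is option Q at n = 0.272.

option Q, n = 0.272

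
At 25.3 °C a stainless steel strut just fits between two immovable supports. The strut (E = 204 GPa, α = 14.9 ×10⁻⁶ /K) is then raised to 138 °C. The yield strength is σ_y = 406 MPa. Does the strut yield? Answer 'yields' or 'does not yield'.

ΔT = 112.7 K. Constrained thermal stress σ = E·α·ΔT = 204.0×10³ MPa × 14.9×10⁻⁶ × 112.7 = 343 MPa (compressive).
Compare to σ_y = 406 MPa: σ < σ_y, so it does not yield.

does not yield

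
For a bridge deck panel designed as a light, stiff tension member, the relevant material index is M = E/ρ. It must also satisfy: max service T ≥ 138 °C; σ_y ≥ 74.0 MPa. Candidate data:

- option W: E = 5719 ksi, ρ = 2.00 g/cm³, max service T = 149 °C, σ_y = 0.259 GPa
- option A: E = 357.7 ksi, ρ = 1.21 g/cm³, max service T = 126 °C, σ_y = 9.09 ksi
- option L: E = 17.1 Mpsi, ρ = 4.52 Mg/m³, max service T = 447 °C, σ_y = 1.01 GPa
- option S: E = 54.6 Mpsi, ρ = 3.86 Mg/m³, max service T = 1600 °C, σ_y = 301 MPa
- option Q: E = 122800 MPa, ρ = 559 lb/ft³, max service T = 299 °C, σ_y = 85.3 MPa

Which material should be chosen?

option S

Screen on constraints: max service T ≥ 138 °C; σ_y ≥ 74.0 MPa. Survivors: option W, option L, option S, option Q.
In SI units:
  option W: E = 39.43 GPa, ρ = 2000 kg/m³
  option L: E = 117.9 GPa, ρ = 4520 kg/m³
  option S: E = 376.5 GPa, ρ = 3860 kg/m³
  option Q: E = 122.8 GPa, ρ = 8954 kg/m³
  option S: M = 97.5 MN·m/kg
  option L: M = 26.1 MN·m/kg
  option W: M = 19.7 MN·m/kg
  option Q: M = 13.7 MN·m/kg
The maximum is for option S.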